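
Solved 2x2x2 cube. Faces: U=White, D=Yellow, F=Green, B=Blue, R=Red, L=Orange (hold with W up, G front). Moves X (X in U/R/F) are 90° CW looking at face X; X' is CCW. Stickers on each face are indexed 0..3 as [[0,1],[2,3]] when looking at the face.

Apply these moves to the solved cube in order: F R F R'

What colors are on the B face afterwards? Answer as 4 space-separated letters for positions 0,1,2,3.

Answer: B B W B

Derivation:
After move 1 (F): F=GGGG U=WWOO R=WRWR D=RRYY L=OYOY
After move 2 (R): R=WWRR U=WGOG F=GRGY D=RBYB B=OBWB
After move 3 (F): F=GGYR U=WGYY R=OWGR D=RWYB L=OROB
After move 4 (R'): R=WROG U=WWYO F=GGYY D=RGYR B=BBWB
Query: B face = BBWB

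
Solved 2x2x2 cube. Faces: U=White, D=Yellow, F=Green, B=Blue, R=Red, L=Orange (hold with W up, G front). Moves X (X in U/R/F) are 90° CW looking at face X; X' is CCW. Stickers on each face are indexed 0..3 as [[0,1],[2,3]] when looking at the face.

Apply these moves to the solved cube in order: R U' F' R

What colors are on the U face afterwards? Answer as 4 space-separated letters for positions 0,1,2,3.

Answer: G Y G G

Derivation:
After move 1 (R): R=RRRR U=WGWG F=GYGY D=YBYB B=WBWB
After move 2 (U'): U=GGWW F=OOGY R=GYRR B=RRWB L=WBOO
After move 3 (F'): F=OYOG U=GGGR R=BYYR D=BOYB L=WWOW
After move 4 (R): R=YBRY U=GYGG F=OOOB D=BWYR B=RRGB
Query: U face = GYGG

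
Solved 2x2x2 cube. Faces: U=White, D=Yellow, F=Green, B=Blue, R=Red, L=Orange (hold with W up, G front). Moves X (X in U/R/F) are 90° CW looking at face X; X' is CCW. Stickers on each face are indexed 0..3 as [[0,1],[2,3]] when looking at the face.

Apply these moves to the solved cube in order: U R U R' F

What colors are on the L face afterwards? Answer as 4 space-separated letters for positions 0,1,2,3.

After move 1 (U): U=WWWW F=RRGG R=BBRR B=OOBB L=GGOO
After move 2 (R): R=RBRB U=WRWG F=RYGY D=YBYO B=WOWB
After move 3 (U): U=WWGR F=RBGY R=WORB B=GGWB L=RYOO
After move 4 (R'): R=OBWR U=WWGG F=RWGR D=YBYY B=OGBB
After move 5 (F): F=GRRW U=WWOY R=GBGR D=WOYY L=RYOB
Query: L face = RYOB

Answer: R Y O B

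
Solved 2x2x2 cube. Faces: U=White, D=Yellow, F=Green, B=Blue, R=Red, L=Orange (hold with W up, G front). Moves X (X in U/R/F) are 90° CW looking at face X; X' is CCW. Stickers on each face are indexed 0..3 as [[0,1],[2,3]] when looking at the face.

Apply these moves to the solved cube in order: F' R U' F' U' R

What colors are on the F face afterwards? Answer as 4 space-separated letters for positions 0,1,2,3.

Answer: R W O B

Derivation:
After move 1 (F'): F=GGGG U=WWRR R=YRYR D=OOYY L=OWOW
After move 2 (R): R=YYRR U=WGRG F=GOGY D=OBYB B=RBWB
After move 3 (U'): U=GGWR F=OWGY R=GORR B=YYWB L=RBOW
After move 4 (F'): F=WYOG U=GGGR R=BOOR D=BWYB L=RROW
After move 5 (U'): U=GRGG F=RROG R=WYOR B=BOWB L=YYOW
After move 6 (R): R=OWRY U=GRGG F=RWOB D=BWYB B=GORB
Query: F face = RWOB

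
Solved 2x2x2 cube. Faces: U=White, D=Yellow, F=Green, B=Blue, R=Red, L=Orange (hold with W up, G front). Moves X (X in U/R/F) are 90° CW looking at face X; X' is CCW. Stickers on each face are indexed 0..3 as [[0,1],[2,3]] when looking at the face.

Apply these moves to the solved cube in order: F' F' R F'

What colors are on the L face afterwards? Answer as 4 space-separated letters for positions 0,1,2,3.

Answer: O G O Y

Derivation:
After move 1 (F'): F=GGGG U=WWRR R=YRYR D=OOYY L=OWOW
After move 2 (F'): F=GGGG U=WWYY R=OROR D=WWYY L=OROR
After move 3 (R): R=OORR U=WGYG F=GWGY D=WBYB B=YBWB
After move 4 (F'): F=WYGG U=WGOR R=BOWR D=RRYB L=OGOY
Query: L face = OGOY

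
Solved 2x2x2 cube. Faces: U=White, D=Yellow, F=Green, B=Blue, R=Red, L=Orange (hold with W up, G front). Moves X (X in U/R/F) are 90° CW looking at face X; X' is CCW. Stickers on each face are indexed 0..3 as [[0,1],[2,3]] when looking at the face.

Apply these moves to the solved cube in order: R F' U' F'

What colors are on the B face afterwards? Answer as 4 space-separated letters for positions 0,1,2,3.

Answer: B R W B

Derivation:
After move 1 (R): R=RRRR U=WGWG F=GYGY D=YBYB B=WBWB
After move 2 (F'): F=YYGG U=WGRR R=BRYR D=OOYB L=OGOW
After move 3 (U'): U=GRWR F=OGGG R=YYYR B=BRWB L=WBOW
After move 4 (F'): F=GGOG U=GRYY R=OYOR D=BWYB L=WROW
Query: B face = BRWB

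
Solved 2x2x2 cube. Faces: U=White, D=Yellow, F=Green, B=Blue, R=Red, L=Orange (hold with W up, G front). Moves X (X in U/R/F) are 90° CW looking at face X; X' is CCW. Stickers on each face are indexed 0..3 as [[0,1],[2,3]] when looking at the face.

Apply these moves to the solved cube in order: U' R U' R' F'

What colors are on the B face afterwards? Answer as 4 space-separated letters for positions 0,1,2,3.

After move 1 (U'): U=WWWW F=OOGG R=GGRR B=RRBB L=BBOO
After move 2 (R): R=RGRG U=WOWG F=OYGY D=YBYR B=WRWB
After move 3 (U'): U=OGWW F=BBGY R=OYRG B=RGWB L=WROO
After move 4 (R'): R=YGOR U=OWWR F=BGGW D=YBYY B=RGBB
After move 5 (F'): F=GWBG U=OWYO R=BGYR D=ROYY L=WROW
Query: B face = RGBB

Answer: R G B B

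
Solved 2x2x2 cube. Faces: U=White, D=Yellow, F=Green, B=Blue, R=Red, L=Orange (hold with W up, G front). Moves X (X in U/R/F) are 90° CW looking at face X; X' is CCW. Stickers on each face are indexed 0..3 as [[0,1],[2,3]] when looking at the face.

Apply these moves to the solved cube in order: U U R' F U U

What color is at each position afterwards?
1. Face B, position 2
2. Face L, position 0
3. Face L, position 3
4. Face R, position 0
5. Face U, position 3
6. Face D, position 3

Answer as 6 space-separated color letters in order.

After move 1 (U): U=WWWW F=RRGG R=BBRR B=OOBB L=GGOO
After move 2 (U): U=WWWW F=BBGG R=OORR B=GGBB L=RROO
After move 3 (R'): R=OROR U=WBWG F=BWGW D=YBYG B=YGYB
After move 4 (F): F=GBWW U=WBOR R=WRGR D=OOYG L=RYOB
After move 5 (U): U=OWRB F=WRWW R=YGGR B=RYYB L=GBOB
After move 6 (U): U=ROBW F=YGWW R=RYGR B=GBYB L=WROB
Query 1: B[2] = Y
Query 2: L[0] = W
Query 3: L[3] = B
Query 4: R[0] = R
Query 5: U[3] = W
Query 6: D[3] = G

Answer: Y W B R W G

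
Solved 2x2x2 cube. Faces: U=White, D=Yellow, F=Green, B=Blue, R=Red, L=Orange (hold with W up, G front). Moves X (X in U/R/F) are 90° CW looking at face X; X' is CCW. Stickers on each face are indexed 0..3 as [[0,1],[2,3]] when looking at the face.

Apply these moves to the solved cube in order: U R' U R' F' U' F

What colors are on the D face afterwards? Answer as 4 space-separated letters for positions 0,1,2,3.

Answer: Y W Y W

Derivation:
After move 1 (U): U=WWWW F=RRGG R=BBRR B=OOBB L=GGOO
After move 2 (R'): R=BRBR U=WBWO F=RWGW D=YRYG B=YOYB
After move 3 (U): U=WWOB F=BRGW R=YOBR B=GGYB L=RWOO
After move 4 (R'): R=ORYB U=WYOG F=BWGB D=YRYW B=GGRB
After move 5 (F'): F=WBBG U=WYOY R=RRYB D=WOYW L=RGOO
After move 6 (U'): U=YYWO F=RGBG R=WBYB B=RRRB L=GGOO
After move 7 (F): F=BRGG U=YYOG R=WBOB D=YWYW L=GWOO
Query: D face = YWYW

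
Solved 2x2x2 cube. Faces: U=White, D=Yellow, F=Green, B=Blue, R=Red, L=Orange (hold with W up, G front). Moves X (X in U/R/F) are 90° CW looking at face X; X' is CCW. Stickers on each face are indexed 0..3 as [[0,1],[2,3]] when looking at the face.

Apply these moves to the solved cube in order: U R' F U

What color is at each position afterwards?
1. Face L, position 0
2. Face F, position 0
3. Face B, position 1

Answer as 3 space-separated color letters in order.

After move 1 (U): U=WWWW F=RRGG R=BBRR B=OOBB L=GGOO
After move 2 (R'): R=BRBR U=WBWO F=RWGW D=YRYG B=YOYB
After move 3 (F): F=GRWW U=WBOG R=WROR D=BBYG L=GYOR
After move 4 (U): U=OWGB F=WRWW R=YOOR B=GYYB L=GROR
Query 1: L[0] = G
Query 2: F[0] = W
Query 3: B[1] = Y

Answer: G W Y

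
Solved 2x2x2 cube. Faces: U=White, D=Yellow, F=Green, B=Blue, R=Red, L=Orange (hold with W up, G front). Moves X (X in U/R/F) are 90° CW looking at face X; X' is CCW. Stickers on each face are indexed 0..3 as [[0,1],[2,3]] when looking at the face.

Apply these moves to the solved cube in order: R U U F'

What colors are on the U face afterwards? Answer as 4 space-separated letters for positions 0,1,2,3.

After move 1 (R): R=RRRR U=WGWG F=GYGY D=YBYB B=WBWB
After move 2 (U): U=WWGG F=RRGY R=WBRR B=OOWB L=GYOO
After move 3 (U): U=GWGW F=WBGY R=OORR B=GYWB L=RROO
After move 4 (F'): F=BYWG U=GWOR R=BOYR D=ROYB L=RWOG
Query: U face = GWOR

Answer: G W O R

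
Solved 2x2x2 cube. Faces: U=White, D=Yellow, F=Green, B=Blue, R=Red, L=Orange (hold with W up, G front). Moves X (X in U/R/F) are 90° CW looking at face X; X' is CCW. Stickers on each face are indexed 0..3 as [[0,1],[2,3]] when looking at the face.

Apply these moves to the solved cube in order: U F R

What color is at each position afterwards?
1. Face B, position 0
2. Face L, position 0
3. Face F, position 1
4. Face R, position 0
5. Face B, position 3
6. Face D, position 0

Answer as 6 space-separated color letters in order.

After move 1 (U): U=WWWW F=RRGG R=BBRR B=OOBB L=GGOO
After move 2 (F): F=GRGR U=WWOG R=WBWR D=RBYY L=GYOY
After move 3 (R): R=WWRB U=WROR F=GBGY D=RBYO B=GOWB
Query 1: B[0] = G
Query 2: L[0] = G
Query 3: F[1] = B
Query 4: R[0] = W
Query 5: B[3] = B
Query 6: D[0] = R

Answer: G G B W B R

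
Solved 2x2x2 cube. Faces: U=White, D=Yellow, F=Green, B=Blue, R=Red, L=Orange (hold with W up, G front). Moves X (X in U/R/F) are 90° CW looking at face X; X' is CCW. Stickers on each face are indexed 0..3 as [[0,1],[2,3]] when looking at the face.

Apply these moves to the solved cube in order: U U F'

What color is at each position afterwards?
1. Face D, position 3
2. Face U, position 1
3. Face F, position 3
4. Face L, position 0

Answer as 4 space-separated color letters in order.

Answer: Y W G R

Derivation:
After move 1 (U): U=WWWW F=RRGG R=BBRR B=OOBB L=GGOO
After move 2 (U): U=WWWW F=BBGG R=OORR B=GGBB L=RROO
After move 3 (F'): F=BGBG U=WWOR R=YOYR D=ROYY L=RWOW
Query 1: D[3] = Y
Query 2: U[1] = W
Query 3: F[3] = G
Query 4: L[0] = R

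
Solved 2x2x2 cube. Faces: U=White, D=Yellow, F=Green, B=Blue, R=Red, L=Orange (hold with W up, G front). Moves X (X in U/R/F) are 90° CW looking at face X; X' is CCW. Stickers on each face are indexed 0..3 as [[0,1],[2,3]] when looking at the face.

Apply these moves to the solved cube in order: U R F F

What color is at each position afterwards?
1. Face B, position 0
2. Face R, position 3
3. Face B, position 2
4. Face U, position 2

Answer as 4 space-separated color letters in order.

After move 1 (U): U=WWWW F=RRGG R=BBRR B=OOBB L=GGOO
After move 2 (R): R=RBRB U=WRWG F=RYGY D=YBYO B=WOWB
After move 3 (F): F=GRYY U=WROG R=WBGB D=RRYO L=GYOB
After move 4 (F): F=YGYR U=WRBY R=OBGB D=GWYO L=GROR
Query 1: B[0] = W
Query 2: R[3] = B
Query 3: B[2] = W
Query 4: U[2] = B

Answer: W B W B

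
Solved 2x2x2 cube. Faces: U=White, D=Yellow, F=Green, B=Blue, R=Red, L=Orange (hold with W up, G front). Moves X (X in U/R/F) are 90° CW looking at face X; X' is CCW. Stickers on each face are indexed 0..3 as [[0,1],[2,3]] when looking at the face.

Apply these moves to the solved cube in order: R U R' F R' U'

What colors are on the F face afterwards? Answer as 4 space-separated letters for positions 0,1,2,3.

After move 1 (R): R=RRRR U=WGWG F=GYGY D=YBYB B=WBWB
After move 2 (U): U=WWGG F=RRGY R=WBRR B=OOWB L=GYOO
After move 3 (R'): R=BRWR U=WWGO F=RWGG D=YRYY B=BOBB
After move 4 (F): F=GRGW U=WWOY R=GROR D=WBYY L=GYOR
After move 5 (R'): R=RRGO U=WBOB F=GWGY D=WRYW B=YOBB
After move 6 (U'): U=BBWO F=GYGY R=GWGO B=RRBB L=YOOR
Query: F face = GYGY

Answer: G Y G Y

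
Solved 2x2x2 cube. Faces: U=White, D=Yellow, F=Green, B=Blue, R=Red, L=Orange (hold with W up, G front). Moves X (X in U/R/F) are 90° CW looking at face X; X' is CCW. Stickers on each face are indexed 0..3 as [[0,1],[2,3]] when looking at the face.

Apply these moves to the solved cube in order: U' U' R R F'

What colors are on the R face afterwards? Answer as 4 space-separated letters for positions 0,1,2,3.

Answer: W R Y O

Derivation:
After move 1 (U'): U=WWWW F=OOGG R=GGRR B=RRBB L=BBOO
After move 2 (U'): U=WWWW F=BBGG R=OORR B=GGBB L=RROO
After move 3 (R): R=RORO U=WBWG F=BYGY D=YBYG B=WGWB
After move 4 (R): R=RROO U=WYWY F=BBGG D=YWYW B=GGBB
After move 5 (F'): F=BGBG U=WYRO R=WRYO D=ROYW L=RYOW
Query: R face = WRYO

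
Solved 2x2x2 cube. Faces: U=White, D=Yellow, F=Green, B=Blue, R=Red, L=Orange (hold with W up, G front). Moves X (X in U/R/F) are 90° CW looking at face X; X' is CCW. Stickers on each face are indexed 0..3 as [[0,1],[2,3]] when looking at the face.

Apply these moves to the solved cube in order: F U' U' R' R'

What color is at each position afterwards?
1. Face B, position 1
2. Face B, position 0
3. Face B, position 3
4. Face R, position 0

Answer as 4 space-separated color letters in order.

Answer: G G B R

Derivation:
After move 1 (F): F=GGGG U=WWOO R=WRWR D=RRYY L=OYOY
After move 2 (U'): U=WOWO F=OYGG R=GGWR B=WRBB L=BBOY
After move 3 (U'): U=OOWW F=BBGG R=OYWR B=GGBB L=WROY
After move 4 (R'): R=YROW U=OBWG F=BOGW D=RBYG B=YGRB
After move 5 (R'): R=RWYO U=ORWY F=BBGG D=ROYW B=GGBB
Query 1: B[1] = G
Query 2: B[0] = G
Query 3: B[3] = B
Query 4: R[0] = R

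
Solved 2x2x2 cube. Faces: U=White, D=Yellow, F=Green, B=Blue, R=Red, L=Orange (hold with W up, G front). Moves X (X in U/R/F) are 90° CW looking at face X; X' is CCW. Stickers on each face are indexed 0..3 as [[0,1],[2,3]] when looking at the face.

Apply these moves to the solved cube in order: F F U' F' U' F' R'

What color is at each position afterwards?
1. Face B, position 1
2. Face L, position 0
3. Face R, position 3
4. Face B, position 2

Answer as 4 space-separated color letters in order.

After move 1 (F): F=GGGG U=WWOO R=WRWR D=RRYY L=OYOY
After move 2 (F): F=GGGG U=WWYY R=OROR D=WWYY L=OROR
After move 3 (U'): U=WYWY F=ORGG R=GGOR B=ORBB L=BBOR
After move 4 (F'): F=RGOG U=WYGO R=WGWR D=BRYY L=BYOW
After move 5 (U'): U=YOWG F=BYOG R=RGWR B=WGBB L=OROW
After move 6 (F'): F=YGBO U=YORW R=RGBR D=RWYY L=OGOW
After move 7 (R'): R=GRRB U=YBRW F=YOBW D=RGYO B=YGWB
Query 1: B[1] = G
Query 2: L[0] = O
Query 3: R[3] = B
Query 4: B[2] = W

Answer: G O B W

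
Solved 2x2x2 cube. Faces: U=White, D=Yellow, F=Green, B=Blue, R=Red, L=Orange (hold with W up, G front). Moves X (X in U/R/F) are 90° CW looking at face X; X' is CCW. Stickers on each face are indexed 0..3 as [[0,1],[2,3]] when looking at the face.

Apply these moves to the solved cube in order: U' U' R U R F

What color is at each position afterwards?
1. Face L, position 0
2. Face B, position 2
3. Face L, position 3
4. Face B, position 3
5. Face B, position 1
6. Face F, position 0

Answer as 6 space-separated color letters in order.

After move 1 (U'): U=WWWW F=OOGG R=GGRR B=RRBB L=BBOO
After move 2 (U'): U=WWWW F=BBGG R=OORR B=GGBB L=RROO
After move 3 (R): R=RORO U=WBWG F=BYGY D=YBYG B=WGWB
After move 4 (U): U=WWGB F=ROGY R=WGRO B=RRWB L=BYOO
After move 5 (R): R=RWOG U=WOGY F=RBGG D=YWYR B=BRWB
After move 6 (F): F=GRGB U=WOOY R=GWYG D=ORYR L=BYOW
Query 1: L[0] = B
Query 2: B[2] = W
Query 3: L[3] = W
Query 4: B[3] = B
Query 5: B[1] = R
Query 6: F[0] = G

Answer: B W W B R G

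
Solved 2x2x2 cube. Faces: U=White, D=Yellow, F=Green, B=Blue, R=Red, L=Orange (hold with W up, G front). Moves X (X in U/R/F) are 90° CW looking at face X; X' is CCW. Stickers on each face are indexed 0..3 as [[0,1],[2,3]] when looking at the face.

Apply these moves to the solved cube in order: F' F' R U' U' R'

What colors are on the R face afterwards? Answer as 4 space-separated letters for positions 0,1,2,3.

After move 1 (F'): F=GGGG U=WWRR R=YRYR D=OOYY L=OWOW
After move 2 (F'): F=GGGG U=WWYY R=OROR D=WWYY L=OROR
After move 3 (R): R=OORR U=WGYG F=GWGY D=WBYB B=YBWB
After move 4 (U'): U=GGWY F=ORGY R=GWRR B=OOWB L=YBOR
After move 5 (U'): U=GYGW F=YBGY R=ORRR B=GWWB L=OOOR
After move 6 (R'): R=RROR U=GWGG F=YYGW D=WBYY B=BWBB
Query: R face = RROR

Answer: R R O R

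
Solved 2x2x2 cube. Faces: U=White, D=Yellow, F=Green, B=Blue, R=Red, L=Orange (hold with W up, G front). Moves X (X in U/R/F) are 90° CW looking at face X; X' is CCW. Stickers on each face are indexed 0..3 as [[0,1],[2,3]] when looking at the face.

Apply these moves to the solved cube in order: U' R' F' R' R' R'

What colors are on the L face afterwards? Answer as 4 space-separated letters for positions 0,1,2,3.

Answer: B R O W

Derivation:
After move 1 (U'): U=WWWW F=OOGG R=GGRR B=RRBB L=BBOO
After move 2 (R'): R=GRGR U=WBWR F=OWGW D=YOYG B=YRYB
After move 3 (F'): F=WWOG U=WBGG R=ORYR D=BOYG L=BROW
After move 4 (R'): R=RROY U=WYGY F=WBOG D=BWYG B=GROB
After move 5 (R'): R=RYRO U=WOGG F=WYOY D=BBYG B=GRWB
After move 6 (R'): R=YORR U=WWGG F=WOOG D=BYYY B=GRBB
Query: L face = BROW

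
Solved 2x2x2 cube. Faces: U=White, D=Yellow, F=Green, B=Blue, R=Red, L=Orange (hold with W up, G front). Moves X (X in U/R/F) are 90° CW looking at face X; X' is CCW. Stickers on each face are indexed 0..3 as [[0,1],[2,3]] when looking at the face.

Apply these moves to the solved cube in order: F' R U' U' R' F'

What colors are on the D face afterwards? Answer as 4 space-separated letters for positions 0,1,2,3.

Answer: Y W Y Y

Derivation:
After move 1 (F'): F=GGGG U=WWRR R=YRYR D=OOYY L=OWOW
After move 2 (R): R=YYRR U=WGRG F=GOGY D=OBYB B=RBWB
After move 3 (U'): U=GGWR F=OWGY R=GORR B=YYWB L=RBOW
After move 4 (U'): U=GRGW F=RBGY R=OWRR B=GOWB L=YYOW
After move 5 (R'): R=WROR U=GWGG F=RRGW D=OBYY B=BOBB
After move 6 (F'): F=RWRG U=GWWO R=BROR D=YWYY L=YGOG
Query: D face = YWYY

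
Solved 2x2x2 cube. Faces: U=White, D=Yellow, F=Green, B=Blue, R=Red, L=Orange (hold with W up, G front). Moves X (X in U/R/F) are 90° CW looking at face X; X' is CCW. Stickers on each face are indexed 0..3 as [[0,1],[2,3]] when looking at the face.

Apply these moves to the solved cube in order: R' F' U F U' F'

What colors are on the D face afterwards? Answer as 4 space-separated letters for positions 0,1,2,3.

After move 1 (R'): R=RRRR U=WBWB F=GWGW D=YGYG B=YBYB
After move 2 (F'): F=WWGG U=WBRR R=GRYR D=OOYG L=OBOW
After move 3 (U): U=RWRB F=GRGG R=YBYR B=OBYB L=WWOW
After move 4 (F): F=GGGR U=RWWW R=RBBR D=YYYG L=WOOO
After move 5 (U'): U=WWRW F=WOGR R=GGBR B=RBYB L=OBOO
After move 6 (F'): F=ORWG U=WWGB R=YGYR D=BOYG L=OWOR
Query: D face = BOYG

Answer: B O Y G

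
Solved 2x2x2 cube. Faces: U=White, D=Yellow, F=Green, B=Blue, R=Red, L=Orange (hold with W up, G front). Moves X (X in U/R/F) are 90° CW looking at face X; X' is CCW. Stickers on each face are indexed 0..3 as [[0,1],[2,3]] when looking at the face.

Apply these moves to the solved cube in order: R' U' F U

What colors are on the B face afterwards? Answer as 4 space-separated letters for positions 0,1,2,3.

Answer: Y Y Y B

Derivation:
After move 1 (R'): R=RRRR U=WBWB F=GWGW D=YGYG B=YBYB
After move 2 (U'): U=BBWW F=OOGW R=GWRR B=RRYB L=YBOO
After move 3 (F): F=GOWO U=BBOB R=WWWR D=RGYG L=YYOG
After move 4 (U): U=OBBB F=WWWO R=RRWR B=YYYB L=GOOG
Query: B face = YYYB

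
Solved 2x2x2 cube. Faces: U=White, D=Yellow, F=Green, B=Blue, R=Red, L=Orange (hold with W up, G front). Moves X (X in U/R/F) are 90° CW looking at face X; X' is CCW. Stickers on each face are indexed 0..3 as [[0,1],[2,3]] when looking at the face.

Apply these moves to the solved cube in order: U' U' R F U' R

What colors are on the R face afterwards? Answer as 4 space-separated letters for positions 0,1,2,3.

After move 1 (U'): U=WWWW F=OOGG R=GGRR B=RRBB L=BBOO
After move 2 (U'): U=WWWW F=BBGG R=OORR B=GGBB L=RROO
After move 3 (R): R=RORO U=WBWG F=BYGY D=YBYG B=WGWB
After move 4 (F): F=GBYY U=WBOR R=WOGO D=RRYG L=RYOB
After move 5 (U'): U=BRWO F=RYYY R=GBGO B=WOWB L=WGOB
After move 6 (R): R=GGOB U=BYWY F=RRYG D=RWYW B=OORB
Query: R face = GGOB

Answer: G G O B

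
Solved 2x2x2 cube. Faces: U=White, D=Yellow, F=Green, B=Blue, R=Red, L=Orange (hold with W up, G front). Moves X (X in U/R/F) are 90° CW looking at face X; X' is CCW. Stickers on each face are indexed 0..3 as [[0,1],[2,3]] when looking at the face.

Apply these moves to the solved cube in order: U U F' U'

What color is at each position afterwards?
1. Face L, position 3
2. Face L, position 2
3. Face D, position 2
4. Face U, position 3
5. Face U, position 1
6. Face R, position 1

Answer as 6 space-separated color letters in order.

Answer: W O Y O R G

Derivation:
After move 1 (U): U=WWWW F=RRGG R=BBRR B=OOBB L=GGOO
After move 2 (U): U=WWWW F=BBGG R=OORR B=GGBB L=RROO
After move 3 (F'): F=BGBG U=WWOR R=YOYR D=ROYY L=RWOW
After move 4 (U'): U=WRWO F=RWBG R=BGYR B=YOBB L=GGOW
Query 1: L[3] = W
Query 2: L[2] = O
Query 3: D[2] = Y
Query 4: U[3] = O
Query 5: U[1] = R
Query 6: R[1] = G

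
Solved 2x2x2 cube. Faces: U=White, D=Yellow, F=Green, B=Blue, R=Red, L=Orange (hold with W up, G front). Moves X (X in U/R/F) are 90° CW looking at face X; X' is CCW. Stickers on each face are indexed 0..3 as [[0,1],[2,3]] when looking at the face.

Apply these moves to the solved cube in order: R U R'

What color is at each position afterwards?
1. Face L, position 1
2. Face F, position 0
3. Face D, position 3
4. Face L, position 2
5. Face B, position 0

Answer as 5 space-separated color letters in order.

Answer: Y R Y O B

Derivation:
After move 1 (R): R=RRRR U=WGWG F=GYGY D=YBYB B=WBWB
After move 2 (U): U=WWGG F=RRGY R=WBRR B=OOWB L=GYOO
After move 3 (R'): R=BRWR U=WWGO F=RWGG D=YRYY B=BOBB
Query 1: L[1] = Y
Query 2: F[0] = R
Query 3: D[3] = Y
Query 4: L[2] = O
Query 5: B[0] = B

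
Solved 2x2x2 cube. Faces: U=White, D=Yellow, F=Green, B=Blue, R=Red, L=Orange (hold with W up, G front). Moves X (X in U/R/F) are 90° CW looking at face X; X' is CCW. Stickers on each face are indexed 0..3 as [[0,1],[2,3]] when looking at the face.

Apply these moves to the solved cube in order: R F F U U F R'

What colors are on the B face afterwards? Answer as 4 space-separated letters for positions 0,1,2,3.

After move 1 (R): R=RRRR U=WGWG F=GYGY D=YBYB B=WBWB
After move 2 (F): F=GGYY U=WGOO R=WRGR D=RRYB L=OYOB
After move 3 (F): F=YGYG U=WGBY R=OROR D=GWYB L=OROR
After move 4 (U): U=BWYG F=ORYG R=WBOR B=ORWB L=YGOR
After move 5 (U): U=YBGW F=WBYG R=OROR B=YGWB L=OROR
After move 6 (F): F=YWGB U=YBRR R=GRWR D=OOYB L=OGOW
After move 7 (R'): R=RRGW U=YWRY F=YBGR D=OWYB B=BGOB
Query: B face = BGOB

Answer: B G O B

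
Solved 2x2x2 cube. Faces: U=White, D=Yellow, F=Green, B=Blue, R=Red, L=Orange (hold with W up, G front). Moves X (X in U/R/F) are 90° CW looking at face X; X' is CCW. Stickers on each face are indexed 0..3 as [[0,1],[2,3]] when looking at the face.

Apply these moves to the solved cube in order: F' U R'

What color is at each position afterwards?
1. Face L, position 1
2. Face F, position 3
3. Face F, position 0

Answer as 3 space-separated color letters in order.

Answer: G W Y

Derivation:
After move 1 (F'): F=GGGG U=WWRR R=YRYR D=OOYY L=OWOW
After move 2 (U): U=RWRW F=YRGG R=BBYR B=OWBB L=GGOW
After move 3 (R'): R=BRBY U=RBRO F=YWGW D=ORYG B=YWOB
Query 1: L[1] = G
Query 2: F[3] = W
Query 3: F[0] = Y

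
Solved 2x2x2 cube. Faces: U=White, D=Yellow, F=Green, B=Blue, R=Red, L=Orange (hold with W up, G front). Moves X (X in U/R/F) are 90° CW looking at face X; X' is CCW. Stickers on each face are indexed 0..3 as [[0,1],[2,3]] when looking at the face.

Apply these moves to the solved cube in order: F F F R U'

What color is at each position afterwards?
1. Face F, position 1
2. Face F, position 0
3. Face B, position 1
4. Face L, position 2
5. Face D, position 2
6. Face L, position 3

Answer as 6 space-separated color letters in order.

Answer: W O Y O Y W

Derivation:
After move 1 (F): F=GGGG U=WWOO R=WRWR D=RRYY L=OYOY
After move 2 (F): F=GGGG U=WWYY R=OROR D=WWYY L=OROR
After move 3 (F): F=GGGG U=WWRR R=YRYR D=OOYY L=OWOW
After move 4 (R): R=YYRR U=WGRG F=GOGY D=OBYB B=RBWB
After move 5 (U'): U=GGWR F=OWGY R=GORR B=YYWB L=RBOW
Query 1: F[1] = W
Query 2: F[0] = O
Query 3: B[1] = Y
Query 4: L[2] = O
Query 5: D[2] = Y
Query 6: L[3] = W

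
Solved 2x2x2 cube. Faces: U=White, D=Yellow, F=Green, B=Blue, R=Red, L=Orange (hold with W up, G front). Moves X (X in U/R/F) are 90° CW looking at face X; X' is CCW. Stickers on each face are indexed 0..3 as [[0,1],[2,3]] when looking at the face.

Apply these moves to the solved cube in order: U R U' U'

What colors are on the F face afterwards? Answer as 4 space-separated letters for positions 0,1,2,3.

After move 1 (U): U=WWWW F=RRGG R=BBRR B=OOBB L=GGOO
After move 2 (R): R=RBRB U=WRWG F=RYGY D=YBYO B=WOWB
After move 3 (U'): U=RGWW F=GGGY R=RYRB B=RBWB L=WOOO
After move 4 (U'): U=GWRW F=WOGY R=GGRB B=RYWB L=RBOO
Query: F face = WOGY

Answer: W O G Y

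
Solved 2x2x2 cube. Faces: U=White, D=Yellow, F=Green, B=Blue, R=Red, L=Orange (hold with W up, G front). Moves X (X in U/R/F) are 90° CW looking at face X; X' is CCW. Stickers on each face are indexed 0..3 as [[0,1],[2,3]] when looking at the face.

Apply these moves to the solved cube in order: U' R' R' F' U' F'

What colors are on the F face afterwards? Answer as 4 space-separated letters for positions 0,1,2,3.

Answer: Y G B O

Derivation:
After move 1 (U'): U=WWWW F=OOGG R=GGRR B=RRBB L=BBOO
After move 2 (R'): R=GRGR U=WBWR F=OWGW D=YOYG B=YRYB
After move 3 (R'): R=RRGG U=WYWY F=OBGR D=YWYW B=GROB
After move 4 (F'): F=BROG U=WYRG R=WRYG D=BOYW L=BYOW
After move 5 (U'): U=YGWR F=BYOG R=BRYG B=WROB L=GROW
After move 6 (F'): F=YGBO U=YGBY R=ORBG D=RWYW L=GROW
Query: F face = YGBO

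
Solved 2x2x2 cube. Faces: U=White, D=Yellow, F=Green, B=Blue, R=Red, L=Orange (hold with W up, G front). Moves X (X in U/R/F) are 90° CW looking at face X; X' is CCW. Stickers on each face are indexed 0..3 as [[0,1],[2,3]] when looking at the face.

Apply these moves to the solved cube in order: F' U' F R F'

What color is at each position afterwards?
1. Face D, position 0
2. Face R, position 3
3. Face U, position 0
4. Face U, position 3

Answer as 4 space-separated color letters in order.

Answer: O G W R

Derivation:
After move 1 (F'): F=GGGG U=WWRR R=YRYR D=OOYY L=OWOW
After move 2 (U'): U=WRWR F=OWGG R=GGYR B=YRBB L=BBOW
After move 3 (F): F=GOGW U=WRWB R=WGRR D=YGYY L=BOOO
After move 4 (R): R=RWRG U=WOWW F=GGGY D=YBYY B=BRRB
After move 5 (F'): F=GYGG U=WORR R=BWYG D=OOYY L=BWOW
Query 1: D[0] = O
Query 2: R[3] = G
Query 3: U[0] = W
Query 4: U[3] = R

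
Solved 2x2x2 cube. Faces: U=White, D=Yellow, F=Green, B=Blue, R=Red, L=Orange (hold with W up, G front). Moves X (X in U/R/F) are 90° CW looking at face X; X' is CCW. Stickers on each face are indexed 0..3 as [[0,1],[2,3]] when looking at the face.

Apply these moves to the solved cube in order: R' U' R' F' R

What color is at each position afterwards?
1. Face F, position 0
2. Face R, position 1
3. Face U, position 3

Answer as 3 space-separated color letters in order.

After move 1 (R'): R=RRRR U=WBWB F=GWGW D=YGYG B=YBYB
After move 2 (U'): U=BBWW F=OOGW R=GWRR B=RRYB L=YBOO
After move 3 (R'): R=WRGR U=BYWR F=OBGW D=YOYW B=GRGB
After move 4 (F'): F=BWOG U=BYWG R=ORYR D=BOYW L=YROW
After move 5 (R): R=YORR U=BWWG F=BOOW D=BGYG B=GRYB
Query 1: F[0] = B
Query 2: R[1] = O
Query 3: U[3] = G

Answer: B O G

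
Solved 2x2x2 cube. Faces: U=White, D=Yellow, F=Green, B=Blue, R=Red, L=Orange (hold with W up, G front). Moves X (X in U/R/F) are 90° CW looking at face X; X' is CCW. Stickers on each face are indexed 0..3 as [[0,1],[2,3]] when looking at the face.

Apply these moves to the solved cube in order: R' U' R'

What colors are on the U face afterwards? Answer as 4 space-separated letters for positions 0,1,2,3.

Answer: B Y W R

Derivation:
After move 1 (R'): R=RRRR U=WBWB F=GWGW D=YGYG B=YBYB
After move 2 (U'): U=BBWW F=OOGW R=GWRR B=RRYB L=YBOO
After move 3 (R'): R=WRGR U=BYWR F=OBGW D=YOYW B=GRGB
Query: U face = BYWR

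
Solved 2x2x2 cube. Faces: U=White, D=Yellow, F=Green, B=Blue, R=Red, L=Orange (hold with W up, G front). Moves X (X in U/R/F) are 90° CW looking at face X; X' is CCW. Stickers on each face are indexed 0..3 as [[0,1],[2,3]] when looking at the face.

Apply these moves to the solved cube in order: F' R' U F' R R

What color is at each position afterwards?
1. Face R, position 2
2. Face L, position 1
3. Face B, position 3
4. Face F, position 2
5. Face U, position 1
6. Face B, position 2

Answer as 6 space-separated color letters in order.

Answer: B B B R W R

Derivation:
After move 1 (F'): F=GGGG U=WWRR R=YRYR D=OOYY L=OWOW
After move 2 (R'): R=RRYY U=WBRB F=GWGR D=OGYG B=YBOB
After move 3 (U): U=RWBB F=RRGR R=YBYY B=OWOB L=GWOW
After move 4 (F'): F=RRRG U=RWYY R=GBOY D=WWYG L=GBOB
After move 5 (R): R=OGYB U=RRYG F=RWRG D=WOYO B=YWWB
After move 6 (R): R=YOBG U=RWYG F=RORO D=WWYY B=GWRB
Query 1: R[2] = B
Query 2: L[1] = B
Query 3: B[3] = B
Query 4: F[2] = R
Query 5: U[1] = W
Query 6: B[2] = R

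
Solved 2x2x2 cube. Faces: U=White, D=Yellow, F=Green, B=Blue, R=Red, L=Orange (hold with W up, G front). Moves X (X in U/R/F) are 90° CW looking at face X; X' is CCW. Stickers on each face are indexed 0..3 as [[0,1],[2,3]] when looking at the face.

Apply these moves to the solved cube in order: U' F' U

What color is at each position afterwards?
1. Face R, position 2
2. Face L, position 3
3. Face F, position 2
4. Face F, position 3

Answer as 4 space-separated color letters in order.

After move 1 (U'): U=WWWW F=OOGG R=GGRR B=RRBB L=BBOO
After move 2 (F'): F=OGOG U=WWGR R=YGYR D=BOYY L=BWOW
After move 3 (U): U=GWRW F=YGOG R=RRYR B=BWBB L=OGOW
Query 1: R[2] = Y
Query 2: L[3] = W
Query 3: F[2] = O
Query 4: F[3] = G

Answer: Y W O G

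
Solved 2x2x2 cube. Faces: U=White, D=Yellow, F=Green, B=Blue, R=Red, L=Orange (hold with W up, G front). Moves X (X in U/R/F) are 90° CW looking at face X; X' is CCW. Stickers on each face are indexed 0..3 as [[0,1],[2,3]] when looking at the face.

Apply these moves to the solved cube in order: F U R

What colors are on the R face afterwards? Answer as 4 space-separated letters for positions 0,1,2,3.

Answer: W B R B

Derivation:
After move 1 (F): F=GGGG U=WWOO R=WRWR D=RRYY L=OYOY
After move 2 (U): U=OWOW F=WRGG R=BBWR B=OYBB L=GGOY
After move 3 (R): R=WBRB U=OROG F=WRGY D=RBYO B=WYWB
Query: R face = WBRB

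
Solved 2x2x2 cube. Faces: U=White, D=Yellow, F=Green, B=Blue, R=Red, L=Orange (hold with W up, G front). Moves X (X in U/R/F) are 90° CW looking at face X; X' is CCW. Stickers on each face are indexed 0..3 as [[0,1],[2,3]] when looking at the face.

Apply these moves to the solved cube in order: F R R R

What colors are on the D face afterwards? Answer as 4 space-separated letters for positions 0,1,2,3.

Answer: R G Y G

Derivation:
After move 1 (F): F=GGGG U=WWOO R=WRWR D=RRYY L=OYOY
After move 2 (R): R=WWRR U=WGOG F=GRGY D=RBYB B=OBWB
After move 3 (R): R=RWRW U=WROY F=GBGB D=RWYO B=GBGB
After move 4 (R): R=RRWW U=WBOB F=GWGO D=RGYG B=YBRB
Query: D face = RGYG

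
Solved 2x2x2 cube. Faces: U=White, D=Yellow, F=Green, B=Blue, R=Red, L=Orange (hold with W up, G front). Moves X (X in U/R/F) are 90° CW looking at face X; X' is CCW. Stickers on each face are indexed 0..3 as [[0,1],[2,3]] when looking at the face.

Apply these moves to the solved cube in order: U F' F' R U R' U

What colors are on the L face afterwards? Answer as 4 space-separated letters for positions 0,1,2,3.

Answer: G W O B

Derivation:
After move 1 (U): U=WWWW F=RRGG R=BBRR B=OOBB L=GGOO
After move 2 (F'): F=RGRG U=WWBR R=YBYR D=GOYY L=GWOW
After move 3 (F'): F=GGRR U=WWYY R=OBGR D=WWYY L=GROB
After move 4 (R): R=GORB U=WGYR F=GWRY D=WBYO B=YOWB
After move 5 (U): U=YWRG F=GORY R=YORB B=GRWB L=GWOB
After move 6 (R'): R=OBYR U=YWRG F=GWRG D=WOYY B=ORBB
After move 7 (U): U=RYGW F=OBRG R=ORYR B=GWBB L=GWOB
Query: L face = GWOB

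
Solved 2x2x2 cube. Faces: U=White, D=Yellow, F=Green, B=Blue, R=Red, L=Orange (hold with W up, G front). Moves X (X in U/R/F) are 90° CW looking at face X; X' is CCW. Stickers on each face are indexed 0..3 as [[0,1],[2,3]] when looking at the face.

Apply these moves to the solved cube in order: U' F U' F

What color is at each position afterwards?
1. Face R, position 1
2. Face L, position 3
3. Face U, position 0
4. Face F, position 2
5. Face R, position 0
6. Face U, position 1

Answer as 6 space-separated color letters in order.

Answer: O G W O W B

Derivation:
After move 1 (U'): U=WWWW F=OOGG R=GGRR B=RRBB L=BBOO
After move 2 (F): F=GOGO U=WWOB R=WGWR D=RGYY L=BYOY
After move 3 (U'): U=WBWO F=BYGO R=GOWR B=WGBB L=RROY
After move 4 (F): F=GBOY U=WBYR R=WOOR D=WGYY L=RROG
Query 1: R[1] = O
Query 2: L[3] = G
Query 3: U[0] = W
Query 4: F[2] = O
Query 5: R[0] = W
Query 6: U[1] = B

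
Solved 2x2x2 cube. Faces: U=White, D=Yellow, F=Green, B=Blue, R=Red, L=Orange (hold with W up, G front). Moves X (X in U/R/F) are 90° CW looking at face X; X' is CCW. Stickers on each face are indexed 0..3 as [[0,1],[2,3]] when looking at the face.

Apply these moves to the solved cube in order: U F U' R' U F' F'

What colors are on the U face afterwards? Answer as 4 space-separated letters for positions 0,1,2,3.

After move 1 (U): U=WWWW F=RRGG R=BBRR B=OOBB L=GGOO
After move 2 (F): F=GRGR U=WWOG R=WBWR D=RBYY L=GYOY
After move 3 (U'): U=WGWO F=GYGR R=GRWR B=WBBB L=OOOY
After move 4 (R'): R=RRGW U=WBWW F=GGGO D=RYYR B=YBBB
After move 5 (U): U=WWWB F=RRGO R=YBGW B=OOBB L=GGOY
After move 6 (F'): F=RORG U=WWYG R=YBRW D=GYYR L=GBOW
After move 7 (F'): F=OGRR U=WWYR R=YBGW D=BWYR L=GGOY
Query: U face = WWYR

Answer: W W Y R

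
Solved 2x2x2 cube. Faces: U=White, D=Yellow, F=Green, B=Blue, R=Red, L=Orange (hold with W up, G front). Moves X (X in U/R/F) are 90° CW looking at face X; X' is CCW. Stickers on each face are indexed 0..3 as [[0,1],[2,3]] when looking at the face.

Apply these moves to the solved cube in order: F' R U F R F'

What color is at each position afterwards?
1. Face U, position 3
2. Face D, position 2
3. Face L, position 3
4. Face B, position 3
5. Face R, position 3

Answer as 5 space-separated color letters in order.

After move 1 (F'): F=GGGG U=WWRR R=YRYR D=OOYY L=OWOW
After move 2 (R): R=YYRR U=WGRG F=GOGY D=OBYB B=RBWB
After move 3 (U): U=RWGG F=YYGY R=RBRR B=OWWB L=GOOW
After move 4 (F): F=GYYY U=RWWO R=GBGR D=RRYB L=GOOB
After move 5 (R): R=GGRB U=RYWY F=GRYB D=RWYO B=OWWB
After move 6 (F'): F=RBGY U=RYGR R=WGRB D=OBYO L=GYOW
Query 1: U[3] = R
Query 2: D[2] = Y
Query 3: L[3] = W
Query 4: B[3] = B
Query 5: R[3] = B

Answer: R Y W B B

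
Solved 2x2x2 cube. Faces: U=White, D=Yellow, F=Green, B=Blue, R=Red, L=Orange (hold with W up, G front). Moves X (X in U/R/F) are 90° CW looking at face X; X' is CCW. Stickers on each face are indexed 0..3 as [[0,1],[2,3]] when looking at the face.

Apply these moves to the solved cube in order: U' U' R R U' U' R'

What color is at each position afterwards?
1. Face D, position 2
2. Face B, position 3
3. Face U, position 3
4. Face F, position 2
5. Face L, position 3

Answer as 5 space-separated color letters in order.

After move 1 (U'): U=WWWW F=OOGG R=GGRR B=RRBB L=BBOO
After move 2 (U'): U=WWWW F=BBGG R=OORR B=GGBB L=RROO
After move 3 (R): R=RORO U=WBWG F=BYGY D=YBYG B=WGWB
After move 4 (R): R=RROO U=WYWY F=BBGG D=YWYW B=GGBB
After move 5 (U'): U=YYWW F=RRGG R=BBOO B=RRBB L=GGOO
After move 6 (U'): U=YWYW F=GGGG R=RROO B=BBBB L=RROO
After move 7 (R'): R=RORO U=YBYB F=GWGW D=YGYG B=WBWB
Query 1: D[2] = Y
Query 2: B[3] = B
Query 3: U[3] = B
Query 4: F[2] = G
Query 5: L[3] = O

Answer: Y B B G O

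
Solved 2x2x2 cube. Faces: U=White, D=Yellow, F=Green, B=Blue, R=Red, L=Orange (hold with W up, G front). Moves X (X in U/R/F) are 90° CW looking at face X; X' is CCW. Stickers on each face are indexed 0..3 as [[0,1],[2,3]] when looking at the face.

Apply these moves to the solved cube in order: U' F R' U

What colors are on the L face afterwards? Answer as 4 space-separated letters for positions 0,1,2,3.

Answer: G W O Y

Derivation:
After move 1 (U'): U=WWWW F=OOGG R=GGRR B=RRBB L=BBOO
After move 2 (F): F=GOGO U=WWOB R=WGWR D=RGYY L=BYOY
After move 3 (R'): R=GRWW U=WBOR F=GWGB D=ROYO B=YRGB
After move 4 (U): U=OWRB F=GRGB R=YRWW B=BYGB L=GWOY
Query: L face = GWOY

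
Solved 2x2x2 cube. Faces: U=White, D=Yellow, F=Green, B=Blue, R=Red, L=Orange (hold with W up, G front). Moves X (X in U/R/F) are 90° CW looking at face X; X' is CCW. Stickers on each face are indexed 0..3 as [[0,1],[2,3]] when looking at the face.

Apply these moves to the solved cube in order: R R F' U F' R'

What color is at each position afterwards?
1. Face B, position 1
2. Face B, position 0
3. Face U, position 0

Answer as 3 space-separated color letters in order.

After move 1 (R): R=RRRR U=WGWG F=GYGY D=YBYB B=WBWB
After move 2 (R): R=RRRR U=WYWY F=GBGB D=YWYW B=GBGB
After move 3 (F'): F=BBGG U=WYRR R=WRYR D=OOYW L=OYOW
After move 4 (U): U=RWRY F=WRGG R=GBYR B=OYGB L=BBOW
After move 5 (F'): F=RGWG U=RWGY R=OBOR D=BWYW L=BYOR
After move 6 (R'): R=BROO U=RGGO F=RWWY D=BGYG B=WYWB
Query 1: B[1] = Y
Query 2: B[0] = W
Query 3: U[0] = R

Answer: Y W R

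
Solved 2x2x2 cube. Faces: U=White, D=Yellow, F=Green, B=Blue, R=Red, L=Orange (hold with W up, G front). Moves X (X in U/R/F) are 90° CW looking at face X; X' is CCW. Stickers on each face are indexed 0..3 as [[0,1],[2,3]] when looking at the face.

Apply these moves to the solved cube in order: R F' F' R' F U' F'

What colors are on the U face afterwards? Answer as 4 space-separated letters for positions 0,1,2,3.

Answer: W R Y W

Derivation:
After move 1 (R): R=RRRR U=WGWG F=GYGY D=YBYB B=WBWB
After move 2 (F'): F=YYGG U=WGRR R=BRYR D=OOYB L=OGOW
After move 3 (F'): F=YGYG U=WGBY R=OROR D=GWYB L=OROR
After move 4 (R'): R=RROO U=WWBW F=YGYY D=GGYG B=BBWB
After move 5 (F): F=YYYG U=WWRR R=BRWO D=ORYG L=OGOG
After move 6 (U'): U=WRWR F=OGYG R=YYWO B=BRWB L=BBOG
After move 7 (F'): F=GGOY U=WRYW R=RYOO D=BGYG L=BROW
Query: U face = WRYW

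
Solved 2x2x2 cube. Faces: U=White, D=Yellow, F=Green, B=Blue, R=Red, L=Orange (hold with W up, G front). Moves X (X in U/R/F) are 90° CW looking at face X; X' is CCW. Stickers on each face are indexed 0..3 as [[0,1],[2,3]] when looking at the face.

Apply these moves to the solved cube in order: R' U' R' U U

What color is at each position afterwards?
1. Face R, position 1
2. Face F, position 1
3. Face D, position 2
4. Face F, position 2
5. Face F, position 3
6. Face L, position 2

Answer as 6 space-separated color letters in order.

Answer: B R Y G W O

Derivation:
After move 1 (R'): R=RRRR U=WBWB F=GWGW D=YGYG B=YBYB
After move 2 (U'): U=BBWW F=OOGW R=GWRR B=RRYB L=YBOO
After move 3 (R'): R=WRGR U=BYWR F=OBGW D=YOYW B=GRGB
After move 4 (U): U=WBRY F=WRGW R=GRGR B=YBGB L=OBOO
After move 5 (U): U=RWYB F=GRGW R=YBGR B=OBGB L=WROO
Query 1: R[1] = B
Query 2: F[1] = R
Query 3: D[2] = Y
Query 4: F[2] = G
Query 5: F[3] = W
Query 6: L[2] = O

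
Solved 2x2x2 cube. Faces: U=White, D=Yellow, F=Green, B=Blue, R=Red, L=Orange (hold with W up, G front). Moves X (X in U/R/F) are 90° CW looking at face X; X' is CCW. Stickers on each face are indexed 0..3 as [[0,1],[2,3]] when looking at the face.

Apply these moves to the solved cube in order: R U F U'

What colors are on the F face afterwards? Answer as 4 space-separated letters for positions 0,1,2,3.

Answer: G Y Y R

Derivation:
After move 1 (R): R=RRRR U=WGWG F=GYGY D=YBYB B=WBWB
After move 2 (U): U=WWGG F=RRGY R=WBRR B=OOWB L=GYOO
After move 3 (F): F=GRYR U=WWOY R=GBGR D=RWYB L=GYOB
After move 4 (U'): U=WYWO F=GYYR R=GRGR B=GBWB L=OOOB
Query: F face = GYYR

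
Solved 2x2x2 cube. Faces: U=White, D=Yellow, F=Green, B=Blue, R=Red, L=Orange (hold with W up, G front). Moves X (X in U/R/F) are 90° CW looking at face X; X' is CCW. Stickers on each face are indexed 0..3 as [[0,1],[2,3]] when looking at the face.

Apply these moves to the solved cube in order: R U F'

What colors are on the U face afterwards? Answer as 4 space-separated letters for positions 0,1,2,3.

Answer: W W W R

Derivation:
After move 1 (R): R=RRRR U=WGWG F=GYGY D=YBYB B=WBWB
After move 2 (U): U=WWGG F=RRGY R=WBRR B=OOWB L=GYOO
After move 3 (F'): F=RYRG U=WWWR R=BBYR D=YOYB L=GGOG
Query: U face = WWWR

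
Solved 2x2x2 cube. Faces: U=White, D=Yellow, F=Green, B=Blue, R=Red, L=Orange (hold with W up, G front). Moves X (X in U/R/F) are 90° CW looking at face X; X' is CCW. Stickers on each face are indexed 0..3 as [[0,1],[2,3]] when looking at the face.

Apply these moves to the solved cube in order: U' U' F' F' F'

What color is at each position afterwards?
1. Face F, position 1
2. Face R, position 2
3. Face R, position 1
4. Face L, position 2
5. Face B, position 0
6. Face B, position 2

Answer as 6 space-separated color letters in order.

Answer: B W O O G B

Derivation:
After move 1 (U'): U=WWWW F=OOGG R=GGRR B=RRBB L=BBOO
After move 2 (U'): U=WWWW F=BBGG R=OORR B=GGBB L=RROO
After move 3 (F'): F=BGBG U=WWOR R=YOYR D=ROYY L=RWOW
After move 4 (F'): F=GGBB U=WWYY R=OORR D=WWYY L=RROO
After move 5 (F'): F=GBGB U=WWOR R=WOWR D=ROYY L=RYOY
Query 1: F[1] = B
Query 2: R[2] = W
Query 3: R[1] = O
Query 4: L[2] = O
Query 5: B[0] = G
Query 6: B[2] = B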